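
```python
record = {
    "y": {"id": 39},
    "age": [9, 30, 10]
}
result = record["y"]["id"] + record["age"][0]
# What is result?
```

Trace:
`record = { ...` → record = {'y': {'id': 39}, 'age': [9, 30, 10]}
`result = record["y"]["id"] + record["age"][0]` → result = 48
So result = 48

Answer: 48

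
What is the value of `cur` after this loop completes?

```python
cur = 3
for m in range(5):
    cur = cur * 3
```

Multiply by 3, 5 times: 3 * 3^5 = 729
`cur` takes the values: 3 → 9 → 27 → 81 → 243 → 729

Answer: 729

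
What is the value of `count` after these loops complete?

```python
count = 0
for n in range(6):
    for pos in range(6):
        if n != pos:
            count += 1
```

6² - 6 (exclude diagonal)
`count` takes the values: 0 → 1 → 2 → 3 → 4 → 5 → 6 → 7 → 8 → 9 → 10 → 11 → 12 → 13 → 14 → 15 → 16 → 17 → 18 → 19 → 20 → 21 → 22 → 23 → 24 → 25 → 26 → 27 → 28 → 29 → 30

Answer: 30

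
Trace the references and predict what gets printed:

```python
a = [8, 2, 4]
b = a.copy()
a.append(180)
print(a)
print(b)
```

Key concept: list.copy() creates independent copy.
Step by step:
`a = [8, 2, 4]` → a = [8, 2, 4]
`b = a.copy()` → b = [8, 2, 4]
`a.append(180)` → a = [8, 2, 4, 180]
`print(a)` → prints [8, 2, 4, 180]
`print(b)` → prints [8, 2, 4]

Answer:
[8, 2, 4, 180]
[8, 2, 4]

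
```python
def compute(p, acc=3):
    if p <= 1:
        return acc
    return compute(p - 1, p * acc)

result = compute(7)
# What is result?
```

Accumulator trace (n, acc): (7, 3) -> (6, 21) -> (5, 126) -> (4, 630) -> (3, 2520) -> (2, 7560) -> (1, 15120) -> return 15120

Answer: 15120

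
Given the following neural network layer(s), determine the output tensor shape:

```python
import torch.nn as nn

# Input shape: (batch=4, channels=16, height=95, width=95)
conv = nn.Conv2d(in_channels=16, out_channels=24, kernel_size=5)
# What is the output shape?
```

Input: (4, 16, 95, 95) -> Output: (4, 24, 91, 91)

Answer: (4, 24, 91, 91)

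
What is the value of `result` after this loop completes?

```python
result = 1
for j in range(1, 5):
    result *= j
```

4! = 24
`result` takes the values: 1 → 2 → 6 → 24

Answer: 24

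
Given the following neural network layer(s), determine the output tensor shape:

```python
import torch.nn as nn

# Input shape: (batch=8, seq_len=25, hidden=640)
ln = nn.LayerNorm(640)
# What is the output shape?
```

Input: (8, 25, 640) -> Output: (8, 25, 640)

Answer: (8, 25, 640)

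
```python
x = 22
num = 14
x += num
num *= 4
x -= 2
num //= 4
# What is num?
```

Trace:
`x = 22` → x = 22
`num = 14` → num = 14
`x += num` → x = 36
`num *= 4` → num = 56
`x -= 2` → x = 34
`num //= 4` → num = 14
So num = 14

Answer: 14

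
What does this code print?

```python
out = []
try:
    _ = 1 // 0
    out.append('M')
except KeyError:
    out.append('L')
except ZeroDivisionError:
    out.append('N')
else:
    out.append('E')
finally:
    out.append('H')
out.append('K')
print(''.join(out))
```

Execution trace: 'N' (except ZeroDivisionError) → 'H' (finally) → 'K' (after the try/except). Output: NHK

Answer: NHK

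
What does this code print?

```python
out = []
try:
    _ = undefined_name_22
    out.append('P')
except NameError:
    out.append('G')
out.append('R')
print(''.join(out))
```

Execution trace: 'G' (except NameError) → 'R' (after the try/except). Output: GR

Answer: GR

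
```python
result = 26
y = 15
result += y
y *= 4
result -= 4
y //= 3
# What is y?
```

Trace:
`result = 26` → result = 26
`y = 15` → y = 15
`result += y` → result = 41
`y *= 4` → y = 60
`result -= 4` → result = 37
`y //= 3` → y = 20
So y = 20

Answer: 20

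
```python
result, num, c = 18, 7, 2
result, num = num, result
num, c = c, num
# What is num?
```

Trace:
`result, num, c = 18, 7, 2` → result = 18; num = 7; c = 2
`result, num = num, result` → result = 7; num = 18
`num, c = c, num` → num = 2; c = 18
So num = 2

Answer: 2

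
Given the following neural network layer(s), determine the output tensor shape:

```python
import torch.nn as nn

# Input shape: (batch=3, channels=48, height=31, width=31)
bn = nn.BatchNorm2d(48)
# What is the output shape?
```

Input: (3, 48, 31, 31) -> Output: (3, 48, 31, 31)

Answer: (3, 48, 31, 31)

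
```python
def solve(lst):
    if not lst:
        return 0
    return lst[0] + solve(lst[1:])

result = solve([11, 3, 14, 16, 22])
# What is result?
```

11 + 3 + 14 + 16 + 22 + 0 = 66

Answer: 66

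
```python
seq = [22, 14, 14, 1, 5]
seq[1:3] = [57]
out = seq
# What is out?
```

Trace:
`seq = [22, 14, 14, 1, 5]` → seq = [22, 14, 14, 1, 5]
`seq[1:3] = [57]` → seq = [22, 57, 1, 5]
`out = seq` → out = [22, 57, 1, 5]
So out = [22, 57, 1, 5]

Answer: [22, 57, 1, 5]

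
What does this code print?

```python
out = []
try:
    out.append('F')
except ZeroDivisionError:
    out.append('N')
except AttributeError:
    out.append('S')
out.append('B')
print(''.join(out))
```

Execution trace: 'F' (try body, no exception) → 'B' (after the try/except). Output: FB

Answer: FB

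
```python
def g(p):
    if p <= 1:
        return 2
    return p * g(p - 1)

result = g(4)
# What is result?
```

g(4) = 4 * 3 * 2 * 2 = 48

Answer: 48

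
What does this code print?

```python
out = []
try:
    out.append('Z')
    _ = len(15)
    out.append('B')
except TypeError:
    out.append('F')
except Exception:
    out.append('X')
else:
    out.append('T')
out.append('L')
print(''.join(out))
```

Execution trace: 'Z' (try body) → 'F' (except TypeError) → 'L' (after the try/except). Output: ZFL

Answer: ZFL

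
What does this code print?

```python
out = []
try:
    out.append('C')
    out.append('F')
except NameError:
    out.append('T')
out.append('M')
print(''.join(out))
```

Execution trace: 'C' (try body) → 'F' (try body, no exception) → 'M' (after the try/except). Output: CFM

Answer: CFM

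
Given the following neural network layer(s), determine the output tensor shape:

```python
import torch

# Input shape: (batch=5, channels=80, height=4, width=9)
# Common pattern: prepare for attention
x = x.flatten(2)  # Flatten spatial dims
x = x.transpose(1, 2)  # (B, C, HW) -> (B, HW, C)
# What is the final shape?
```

Input: (5, 80, 4, 9) -> after flatten(2): (5, 80, 36) -> Output: (5, 36, 80)

Answer: (5, 36, 80)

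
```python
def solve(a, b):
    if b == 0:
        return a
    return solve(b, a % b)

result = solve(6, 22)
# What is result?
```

solve(6, 22) -> solve(22, 6) -> solve(6, 4) -> solve(4, 2) -> solve(2, 0) -> 2

Answer: 2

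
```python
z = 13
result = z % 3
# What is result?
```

Trace:
`z = 13` → z = 13
`result = z % 3` → result = 1
So result = 1

Answer: 1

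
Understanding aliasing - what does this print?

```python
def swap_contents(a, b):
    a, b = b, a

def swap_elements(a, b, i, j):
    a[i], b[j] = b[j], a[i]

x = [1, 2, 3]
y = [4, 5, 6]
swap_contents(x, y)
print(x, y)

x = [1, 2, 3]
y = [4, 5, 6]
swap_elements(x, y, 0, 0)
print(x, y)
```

Key concept: parameter rebinding vs mutation.
Step by step:
`x = [1, 2, 3]` → x = [1, 2, 3]
`y = [4, 5, 6]` → y = [4, 5, 6]
`swap_contents(x, y)` → no visible change to tracked variables
`print(x, y)` → prints [1, 2, 3] [4, 5, 6]
`x = [1, 2, 3]` → x = [1, 2, 3]
`y = [4, 5, 6]` → y = [4, 5, 6]
`swap_elements(x, y, 0, 0)` → x = [4, 2, 3]; y = [1, 5, 6]
`print(x, y)` → prints [4, 2, 3] [1, 5, 6]

Answer:
[1, 2, 3] [4, 5, 6]
[4, 2, 3] [1, 5, 6]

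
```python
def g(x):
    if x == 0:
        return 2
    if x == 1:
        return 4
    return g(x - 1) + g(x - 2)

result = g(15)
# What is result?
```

Build up from base cases: g(0)=2, g(1)=4, g(2)=6, g(3)=10, g(4)=16, g(5)=26, g(6)=42, ..., g(15)=3194

Answer: 3194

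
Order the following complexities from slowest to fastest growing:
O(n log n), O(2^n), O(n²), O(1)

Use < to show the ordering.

Ordered by growth rate: O(1) < O(n log n) < O(n²) < O(2^n)

Answer: O(1) < O(n log n) < O(n²) < O(2^n)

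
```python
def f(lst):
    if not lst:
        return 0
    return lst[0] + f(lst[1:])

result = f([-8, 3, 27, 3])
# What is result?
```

(-8) + 3 + 27 + 3 + 0 = 25

Answer: 25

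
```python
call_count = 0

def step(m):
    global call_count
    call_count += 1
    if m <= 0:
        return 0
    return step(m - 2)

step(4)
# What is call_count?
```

Linear recursion stepping by 2: 3 calls from m=4 down to ≤0.

Answer: 3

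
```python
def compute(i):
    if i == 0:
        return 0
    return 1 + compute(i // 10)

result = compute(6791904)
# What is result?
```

Count of digits of 6791904: 7

Answer: 7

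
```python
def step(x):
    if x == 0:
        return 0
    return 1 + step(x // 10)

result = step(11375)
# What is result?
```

Count of digits of 11375: 5

Answer: 5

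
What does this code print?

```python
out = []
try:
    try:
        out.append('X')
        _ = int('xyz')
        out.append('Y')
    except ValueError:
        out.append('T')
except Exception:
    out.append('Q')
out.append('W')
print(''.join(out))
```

Execution trace: 'X' (inner try body) → 'T' (inner except ValueError) → 'W' (after the try/except). Output: XTW

Answer: XTW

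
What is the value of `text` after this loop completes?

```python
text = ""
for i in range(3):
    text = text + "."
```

Repeat '.' 3 times
`text` takes the values: "" → "." → ".." → "..."

Answer: "..."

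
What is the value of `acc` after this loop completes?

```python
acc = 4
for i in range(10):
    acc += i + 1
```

Start at 4, add 1 to 10 = 59
`acc` takes the values: 4 → 5 → 7 → 10 → 14 → 19 → 25 → 32 → 40 → 49 → 59

Answer: 59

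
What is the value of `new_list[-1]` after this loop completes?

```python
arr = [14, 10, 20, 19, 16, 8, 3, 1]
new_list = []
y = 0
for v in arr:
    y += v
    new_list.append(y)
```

Cumulative sum ends at 91
`new_list` takes the values: [] → [14] → [14, 24] → [14, 24, 44] → [14, 24, 44, 63] → [14, 24, 44, 63, 79] → [14, 24, 44, 63, 79, 87] → [14, 24, 44, 63, 79, 87, 90] → [14, 24, 44, 63, 79, 87, 90, 91]
So `new_list[-1]` = 91

Answer: 91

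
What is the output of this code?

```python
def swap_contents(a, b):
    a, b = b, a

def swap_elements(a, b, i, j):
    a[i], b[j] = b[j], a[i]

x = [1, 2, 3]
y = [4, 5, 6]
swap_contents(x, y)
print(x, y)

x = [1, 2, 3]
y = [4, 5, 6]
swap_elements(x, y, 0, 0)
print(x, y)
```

Key concept: parameter rebinding vs mutation.
Step by step:
`x = [1, 2, 3]` → x = [1, 2, 3]
`y = [4, 5, 6]` → y = [4, 5, 6]
`swap_contents(x, y)` → no visible change to tracked variables
`print(x, y)` → prints [1, 2, 3] [4, 5, 6]
`x = [1, 2, 3]` → x = [1, 2, 3]
`y = [4, 5, 6]` → y = [4, 5, 6]
`swap_elements(x, y, 0, 0)` → x = [4, 2, 3]; y = [1, 5, 6]
`print(x, y)` → prints [4, 2, 3] [1, 5, 6]

Answer:
[1, 2, 3] [4, 5, 6]
[4, 2, 3] [1, 5, 6]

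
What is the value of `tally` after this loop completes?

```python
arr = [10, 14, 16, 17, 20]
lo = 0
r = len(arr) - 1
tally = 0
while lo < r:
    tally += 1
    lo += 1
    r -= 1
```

Iterations until pointers meet (list length 5)
`tally` takes the values: 0 → 1 → 2

Answer: 2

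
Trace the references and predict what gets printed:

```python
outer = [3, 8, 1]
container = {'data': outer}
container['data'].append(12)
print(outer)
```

Key concept: dict holds reference to list.
Step by step:
`outer = [3, 8, 1]` → outer = [3, 8, 1]
`container = {'data': outer}` → container = {'data': [3, 8, 1]}
`container['data'].append(12)` → outer = [3, 8, 1, 12]; container = {'data': [3, 8, 1, 12]}
`print(outer)` → prints [3, 8, 1, 12]

Answer: [3, 8, 1, 12]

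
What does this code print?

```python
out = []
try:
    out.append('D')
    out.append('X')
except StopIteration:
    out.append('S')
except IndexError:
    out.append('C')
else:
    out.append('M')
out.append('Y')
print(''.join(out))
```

Execution trace: 'D' (try body) → 'X' (try body, no exception) → 'M' (else) → 'Y' (after the try/except). Output: DXMY

Answer: DXMY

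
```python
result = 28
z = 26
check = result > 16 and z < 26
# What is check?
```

Trace:
`result = 28` → result = 28
`z = 26` → z = 26
`check = result > 16 and z < 26` → check = False
So check = False

Answer: False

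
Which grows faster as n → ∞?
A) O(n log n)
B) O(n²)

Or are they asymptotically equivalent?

O(n log n) vs O(n²): Higher order terms dominate.

Answer: B) O(n²) grows faster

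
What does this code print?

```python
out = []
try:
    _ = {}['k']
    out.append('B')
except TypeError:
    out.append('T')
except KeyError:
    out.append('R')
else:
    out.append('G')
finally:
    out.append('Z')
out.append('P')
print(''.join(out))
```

Execution trace: 'R' (except KeyError) → 'Z' (finally) → 'P' (after the try/except). Output: RZP

Answer: RZP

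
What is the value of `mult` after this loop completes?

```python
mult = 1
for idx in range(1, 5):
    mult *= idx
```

4! = 24
`mult` takes the values: 1 → 2 → 6 → 24

Answer: 24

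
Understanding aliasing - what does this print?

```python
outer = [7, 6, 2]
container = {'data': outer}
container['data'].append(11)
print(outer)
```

Key concept: dict holds reference to list.
Step by step:
`outer = [7, 6, 2]` → outer = [7, 6, 2]
`container = {'data': outer}` → container = {'data': [7, 6, 2]}
`container['data'].append(11)` → outer = [7, 6, 2, 11]; container = {'data': [7, 6, 2, 11]}
`print(outer)` → prints [7, 6, 2, 11]

Answer: [7, 6, 2, 11]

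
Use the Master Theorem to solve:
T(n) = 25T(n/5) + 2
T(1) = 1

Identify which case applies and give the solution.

a=25, b=5, f(n)=2. log_5(25) = 2. Since c=0 < 2, Case 1 applies: T(n) = Θ(n^log_b(a)) = O(n^2).

Answer: O(n^2) - Case 1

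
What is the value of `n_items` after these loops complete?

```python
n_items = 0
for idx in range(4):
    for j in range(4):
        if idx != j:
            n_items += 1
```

4² - 4 (exclude diagonal)
`n_items` takes the values: 0 → 1 → 2 → 3 → 4 → 5 → 6 → 7 → 8 → 9 → 10 → 11 → 12

Answer: 12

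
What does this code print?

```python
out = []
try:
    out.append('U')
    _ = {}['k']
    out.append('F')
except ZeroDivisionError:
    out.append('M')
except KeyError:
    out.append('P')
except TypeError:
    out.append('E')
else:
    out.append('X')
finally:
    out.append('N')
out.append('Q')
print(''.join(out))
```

Execution trace: 'U' (try body) → 'P' (except KeyError) → 'N' (finally) → 'Q' (after the try/except). Output: UPNQ

Answer: UPNQ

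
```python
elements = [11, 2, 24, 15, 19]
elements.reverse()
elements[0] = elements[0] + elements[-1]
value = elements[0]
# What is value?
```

Trace:
`elements = [11, 2, 24, 15, 19]` → elements = [11, 2, 24, 15, 19]
`elements.reverse()` → elements = [19, 15, 24, 2, 11]
`elements[0] = elements[0] + elements[-1]` → elements = [30, 15, 24, 2, 11]
`value = elements[0]` → value = 30
So value = 30

Answer: 30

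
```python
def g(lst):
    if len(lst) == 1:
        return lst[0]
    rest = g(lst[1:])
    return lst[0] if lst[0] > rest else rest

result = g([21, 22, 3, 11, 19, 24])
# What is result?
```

Recursive max over [21, 22, 3, 11, 19, 24] = 24

Answer: 24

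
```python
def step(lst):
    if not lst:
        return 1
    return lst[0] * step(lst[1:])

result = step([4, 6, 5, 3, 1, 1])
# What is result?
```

Product over [4, 6, 5, 3, 1, 1] = 4 * 6 * 5 * 3 * 1 * 1 = 360

Answer: 360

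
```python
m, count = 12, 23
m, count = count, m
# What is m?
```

Trace:
`m, count = 12, 23` → m = 12; count = 23
`m, count = count, m` → m = 23; count = 12
So m = 23

Answer: 23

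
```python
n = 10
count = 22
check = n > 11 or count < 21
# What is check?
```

Trace:
`n = 10` → n = 10
`count = 22` → count = 22
`check = n > 11 or count < 21` → check = False
So check = False

Answer: False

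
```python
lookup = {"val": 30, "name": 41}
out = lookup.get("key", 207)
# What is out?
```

Trace:
`lookup = {"val": 30, "name": 41}` → lookup = {'val': 30, 'name': 41}
`out = lookup.get("key", 207)` → out = 207
So out = 207

Answer: 207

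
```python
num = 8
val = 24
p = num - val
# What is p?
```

Trace:
`num = 8` → num = 8
`val = 24` → val = 24
`p = num - val` → p = -16
So p = -16

Answer: -16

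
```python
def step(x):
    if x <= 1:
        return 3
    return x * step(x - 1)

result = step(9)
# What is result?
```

step(9) = 9 * 8 * 7 * 6 * 5 * 4 * 3 * 2 * 3 = 1088640

Answer: 1088640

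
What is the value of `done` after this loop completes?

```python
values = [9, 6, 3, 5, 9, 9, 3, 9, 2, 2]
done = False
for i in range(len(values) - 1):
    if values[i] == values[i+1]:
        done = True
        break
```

Check consecutive duplicates in [9, 6, 3, 5, 9, 9, 3, 9, 2, 2]
`done` takes the values: False → True

Answer: True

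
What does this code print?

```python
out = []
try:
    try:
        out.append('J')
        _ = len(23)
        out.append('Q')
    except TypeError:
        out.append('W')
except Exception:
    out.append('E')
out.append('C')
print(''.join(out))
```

Execution trace: 'J' (inner try body) → 'W' (inner except TypeError) → 'C' (after the try/except). Output: JWC

Answer: JWC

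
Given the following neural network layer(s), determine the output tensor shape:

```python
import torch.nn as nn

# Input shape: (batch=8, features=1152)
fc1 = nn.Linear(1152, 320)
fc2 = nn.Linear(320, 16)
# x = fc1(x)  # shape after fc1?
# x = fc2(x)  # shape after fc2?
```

Input: (8, 1152) -> after fc1: (8, 320) -> Output: (8, 16)

Answer: (8, 16)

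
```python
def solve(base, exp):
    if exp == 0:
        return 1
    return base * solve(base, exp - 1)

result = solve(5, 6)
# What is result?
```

solve(5, 6) = 5 * 5 * 5 * 5 * 5 * 5 = 15625

Answer: 15625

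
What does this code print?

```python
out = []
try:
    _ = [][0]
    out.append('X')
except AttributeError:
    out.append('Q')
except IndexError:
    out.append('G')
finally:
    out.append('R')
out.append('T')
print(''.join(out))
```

Execution trace: 'G' (except IndexError) → 'R' (finally) → 'T' (after the try/except). Output: GRT

Answer: GRT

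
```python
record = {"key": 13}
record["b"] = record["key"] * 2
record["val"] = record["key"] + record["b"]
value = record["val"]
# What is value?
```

Trace:
`record = {"key": 13}` → record = {'key': 13}
`record["b"] = record["key"] * 2` → record = {'key': 13, 'b': 26}
`record["val"] = record["key"] + record["b"]` → record = {'key': 13, 'b': 26, 'val': 39}
`value = record["val"]` → value = 39
So value = 39

Answer: 39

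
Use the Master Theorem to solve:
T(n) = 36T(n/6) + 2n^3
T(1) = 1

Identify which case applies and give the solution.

a=36, b=6, f(n)=2n^3. log_6(36) = 2. Since c=3 > 2 and the regularity condition holds (36(n/6)^3 = (36/6^3)n^3 with 36/6^3 < 1), Case 3 applies: T(n) = Θ(f(n)) = O(n^3).

Answer: O(n^3) - Case 3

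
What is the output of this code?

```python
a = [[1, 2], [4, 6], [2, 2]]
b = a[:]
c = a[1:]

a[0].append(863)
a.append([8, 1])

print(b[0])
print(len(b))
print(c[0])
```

Key concept: slice with nested mutation.
Step by step:
`a = [[1, 2], [4, 6], [2, 2]]` → a = [[1, 2], [4, 6], [2, 2]]
`b = a[:]` → b = [[1, 2], [4, 6], [2, 2]]
`c = a[1:]` → c = [[4, 6], [2, 2]]
`a[0].append(863)` → a = [[1, 2, 863], [4, 6], [2, 2]]; b = [[1, 2, 863], [4, 6], [2, 2]]
`a.append([8, 1])` → a = [[1, 2, 863], [4, 6], [2, 2], [8, 1]]
`print(b[0])` → prints [1, 2, 863]
`print(len(b))` → prints 3
`print(c[0])` → prints [4, 6]

Answer:
[1, 2, 863]
3
[4, 6]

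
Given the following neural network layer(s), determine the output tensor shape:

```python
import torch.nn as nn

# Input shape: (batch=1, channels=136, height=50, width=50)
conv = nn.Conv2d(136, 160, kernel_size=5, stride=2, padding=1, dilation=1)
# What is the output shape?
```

Input: (1, 136, 50, 50) -> Output: (1, 160, 24, 24)

Answer: (1, 160, 24, 24)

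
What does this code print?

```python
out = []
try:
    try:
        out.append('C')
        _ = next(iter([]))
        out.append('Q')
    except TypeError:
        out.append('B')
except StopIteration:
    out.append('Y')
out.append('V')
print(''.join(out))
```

Execution trace: 'C' (inner try body) → 'Y' (outer except StopIteration) → 'V' (after the try/except). Output: CYV

Answer: CYV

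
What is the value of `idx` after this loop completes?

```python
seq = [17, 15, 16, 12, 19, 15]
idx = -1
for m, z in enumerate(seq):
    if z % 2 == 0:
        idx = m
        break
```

First even number index in [17, 15, 16, 12, 19, 15]
`idx` takes the values: -1 → 2

Answer: 2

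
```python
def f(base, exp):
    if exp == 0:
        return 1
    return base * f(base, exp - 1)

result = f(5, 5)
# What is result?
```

f(5, 5) = 5 * 5 * 5 * 5 * 5 = 3125

Answer: 3125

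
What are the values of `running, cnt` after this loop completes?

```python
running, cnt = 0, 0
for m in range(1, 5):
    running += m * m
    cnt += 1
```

Sum of squares and count
`running, cnt` takes the values: (0, 0) → (1, 0) → (1, 1) → (5, 1) → (5, 2) → (14, 2) → (14, 3) → (30, 3) → (30, 4)

Answer: 30, 4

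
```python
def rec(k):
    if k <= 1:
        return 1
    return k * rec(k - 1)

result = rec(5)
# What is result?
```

rec(5) = 5 * 4 * 3 * 2 * 1 = 120

Answer: 120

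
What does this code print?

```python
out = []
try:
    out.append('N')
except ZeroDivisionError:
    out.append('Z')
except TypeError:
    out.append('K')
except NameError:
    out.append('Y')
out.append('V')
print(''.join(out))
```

Execution trace: 'N' (try body, no exception) → 'V' (after the try/except). Output: NV

Answer: NV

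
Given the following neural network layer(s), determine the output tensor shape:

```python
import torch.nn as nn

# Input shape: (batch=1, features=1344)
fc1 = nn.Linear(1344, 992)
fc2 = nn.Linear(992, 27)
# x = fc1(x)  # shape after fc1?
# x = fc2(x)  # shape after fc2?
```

Input: (1, 1344) -> after fc1: (1, 992) -> Output: (1, 27)

Answer: (1, 27)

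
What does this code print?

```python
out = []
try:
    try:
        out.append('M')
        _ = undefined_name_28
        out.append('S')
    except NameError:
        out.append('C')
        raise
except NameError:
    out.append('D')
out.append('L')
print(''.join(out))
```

Execution trace: 'M' (try body) → 'C' (except NameError) → 'D' (outer except NameError) → 'L' (after the try/except). Output: MCDL

Answer: MCDL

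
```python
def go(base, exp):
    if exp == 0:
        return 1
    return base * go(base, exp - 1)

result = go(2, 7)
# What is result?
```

go(2, 7) = 2 * 2 * 2 * 2 * 2 * 2 * 2 = 128

Answer: 128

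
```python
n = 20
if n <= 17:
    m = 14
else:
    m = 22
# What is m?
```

Trace:
`n = 20` → n = 20
`if n <= 17: ...` → n <= 17 is False, take else branch → m = 22
So m = 22

Answer: 22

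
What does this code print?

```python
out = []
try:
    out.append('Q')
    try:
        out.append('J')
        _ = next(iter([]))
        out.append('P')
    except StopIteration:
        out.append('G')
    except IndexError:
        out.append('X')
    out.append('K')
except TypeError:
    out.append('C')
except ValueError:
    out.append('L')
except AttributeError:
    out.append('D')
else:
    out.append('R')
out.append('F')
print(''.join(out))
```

Execution trace: 'Q' (try body) → 'J' (inner try body) → 'G' (inner except StopIteration) → 'K' (try body, no exception) → 'R' (else) → 'F' (after the try/except). Output: QJGKRF

Answer: QJGKRF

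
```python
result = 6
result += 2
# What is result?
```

Trace:
`result = 6` → result = 6
`result += 2` → result = 8
So result = 8

Answer: 8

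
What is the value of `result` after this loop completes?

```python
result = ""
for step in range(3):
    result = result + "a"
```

Repeat 'a' 3 times
`result` takes the values: "" → "a" → "aa" → "aaa"

Answer: "aaa"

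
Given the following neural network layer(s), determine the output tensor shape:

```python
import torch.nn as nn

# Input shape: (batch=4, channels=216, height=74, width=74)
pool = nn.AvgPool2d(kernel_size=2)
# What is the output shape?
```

Input: (4, 216, 74, 74) -> Output: (4, 216, 37, 37)

Answer: (4, 216, 37, 37)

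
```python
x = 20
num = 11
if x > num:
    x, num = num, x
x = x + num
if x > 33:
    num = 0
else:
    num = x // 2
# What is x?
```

Trace:
`x = 20` → x = 20
`num = 11` → num = 11
`if x > num: ...` → x > num is True → x = 11; num = 20
`x = x + num` → x = 31
`if x > 33: ...` → x > 33 is False, take else branch → num = 15
So x = 31

Answer: 31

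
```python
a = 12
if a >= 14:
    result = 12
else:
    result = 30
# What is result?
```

Trace:
`a = 12` → a = 12
`if a >= 14: ...` → a >= 14 is False, take else branch → result = 30
So result = 30

Answer: 30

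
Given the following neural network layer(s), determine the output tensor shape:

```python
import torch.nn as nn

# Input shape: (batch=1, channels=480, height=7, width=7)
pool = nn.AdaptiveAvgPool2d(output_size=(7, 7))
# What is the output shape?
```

Input: (1, 480, 7, 7) -> Output: (1, 480, 7, 7)

Answer: (1, 480, 7, 7)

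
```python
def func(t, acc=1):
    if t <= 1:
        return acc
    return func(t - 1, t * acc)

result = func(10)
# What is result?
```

Accumulator trace (n, acc): (10, 1) -> (9, 10) -> (8, 90) -> (7, 720) -> (6, 5040) -> (5, 30240) -> (4, 151200) -> (3, 604800) -> (2, 1814400) -> (1, 3628800) -> return 3628800

Answer: 3628800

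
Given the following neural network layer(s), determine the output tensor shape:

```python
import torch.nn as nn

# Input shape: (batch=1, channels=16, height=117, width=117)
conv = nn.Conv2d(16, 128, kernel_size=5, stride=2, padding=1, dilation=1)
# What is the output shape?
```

Input: (1, 16, 117, 117) -> Output: (1, 128, 58, 58)

Answer: (1, 128, 58, 58)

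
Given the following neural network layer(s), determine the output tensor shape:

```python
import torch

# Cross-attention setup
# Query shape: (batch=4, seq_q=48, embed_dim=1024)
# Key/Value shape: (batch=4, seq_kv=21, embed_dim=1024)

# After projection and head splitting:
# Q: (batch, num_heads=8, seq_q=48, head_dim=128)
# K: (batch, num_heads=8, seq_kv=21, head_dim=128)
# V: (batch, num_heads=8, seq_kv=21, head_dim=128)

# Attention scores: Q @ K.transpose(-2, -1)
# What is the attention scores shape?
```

Input: (4, 48, 1024) -> Output: (4, 8, 48, 21)

Answer: (4, 8, 48, 21)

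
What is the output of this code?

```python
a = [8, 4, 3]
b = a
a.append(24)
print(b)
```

Key concept: basic list aliasing.
Step by step:
`a = [8, 4, 3]` → a = [8, 4, 3]
`b = a` → b = [8, 4, 3] (same object as a)
`a.append(24)` → a = [8, 4, 3, 24] (same object as b); b = [8, 4, 3, 24] (same object as a)
`print(b)` → prints [8, 4, 3, 24]

Answer: [8, 4, 3, 24]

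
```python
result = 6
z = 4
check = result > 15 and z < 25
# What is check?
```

Trace:
`result = 6` → result = 6
`z = 4` → z = 4
`check = result > 15 and z < 25` → check = False
So check = False

Answer: False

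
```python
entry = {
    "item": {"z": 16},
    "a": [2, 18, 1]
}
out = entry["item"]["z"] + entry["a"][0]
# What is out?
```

Trace:
`entry = { ...` → entry = {'item': {'z': 16}, 'a': [2, 18, 1]}
`out = entry["item"]["z"] + entry["a"][0]` → out = 18
So out = 18

Answer: 18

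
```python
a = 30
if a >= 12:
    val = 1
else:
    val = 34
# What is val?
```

Trace:
`a = 30` → a = 30
`if a >= 12: ...` → a >= 12 is True → val = 1
So val = 1

Answer: 1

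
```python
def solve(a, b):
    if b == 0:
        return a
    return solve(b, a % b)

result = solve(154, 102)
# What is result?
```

solve(154, 102) -> solve(102, 52) -> solve(52, 50) -> solve(50, 2) -> solve(2, 0) -> 2

Answer: 2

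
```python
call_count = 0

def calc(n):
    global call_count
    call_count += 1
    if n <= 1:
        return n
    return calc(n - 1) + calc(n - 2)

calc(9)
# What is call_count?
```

Calls(n) = 1 + Calls(n-1) + Calls(n-2); Calls(0)=Calls(1)=1. For n=9 this gives 109.

Answer: 109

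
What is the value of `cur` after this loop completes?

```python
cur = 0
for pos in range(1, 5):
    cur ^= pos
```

XOR of 1 to 4
`cur` takes the values: 0 → 1 → 3 → 0 → 4

Answer: 4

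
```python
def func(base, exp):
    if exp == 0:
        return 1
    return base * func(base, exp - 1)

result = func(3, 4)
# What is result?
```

func(3, 4) = 3 * 3 * 3 * 3 = 81

Answer: 81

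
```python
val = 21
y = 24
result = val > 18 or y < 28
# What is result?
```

Trace:
`val = 21` → val = 21
`y = 24` → y = 24
`result = val > 18 or y < 28` → result = True
So result = True

Answer: True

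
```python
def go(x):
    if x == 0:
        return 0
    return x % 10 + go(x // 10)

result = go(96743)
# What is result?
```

Sum of digits of 96743: 3 + 4 + 7 + 6 + 9 = 29

Answer: 29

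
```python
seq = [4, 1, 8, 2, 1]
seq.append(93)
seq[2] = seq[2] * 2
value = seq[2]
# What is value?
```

Trace:
`seq = [4, 1, 8, 2, 1]` → seq = [4, 1, 8, 2, 1]
`seq.append(93)` → seq = [4, 1, 8, 2, 1, 93]
`seq[2] = seq[2] * 2` → seq = [4, 1, 16, 2, 1, 93]
`value = seq[2]` → value = 16
So value = 16

Answer: 16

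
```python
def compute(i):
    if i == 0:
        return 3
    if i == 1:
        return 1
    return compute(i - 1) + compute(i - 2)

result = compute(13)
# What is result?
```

Build up from base cases: compute(0)=3, compute(1)=1, compute(2)=4, compute(3)=5, compute(4)=9, compute(5)=14, compute(6)=23, ..., compute(13)=665

Answer: 665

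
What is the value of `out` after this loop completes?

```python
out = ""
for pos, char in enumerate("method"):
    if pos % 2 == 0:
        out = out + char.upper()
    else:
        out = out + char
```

Uppercase even positions in 'method'
`out` takes the values: "" → "M" → "Me" → "MeT" → "MeTh" → "MeThO" → "MeThOd"

Answer: "MeThOd"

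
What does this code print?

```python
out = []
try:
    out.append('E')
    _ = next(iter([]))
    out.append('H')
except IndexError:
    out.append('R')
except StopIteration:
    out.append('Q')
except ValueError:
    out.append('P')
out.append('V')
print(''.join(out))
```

Execution trace: 'E' (try body) → 'Q' (except StopIteration) → 'V' (after the try/except). Output: EQV

Answer: EQV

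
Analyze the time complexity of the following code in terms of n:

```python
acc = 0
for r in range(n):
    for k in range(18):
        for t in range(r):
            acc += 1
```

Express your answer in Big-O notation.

Each loop level contributes: n × 1 × n. Multiplying the contributions gives O(n^2).

Answer: O(n^2)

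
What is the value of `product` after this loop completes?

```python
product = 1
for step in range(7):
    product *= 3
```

3^7 = 2187
`product` takes the values: 1 → 3 → 9 → 27 → 81 → 243 → 729 → 2187

Answer: 2187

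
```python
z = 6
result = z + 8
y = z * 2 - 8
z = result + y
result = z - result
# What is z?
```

Trace:
`z = 6` → z = 6
`result = z + 8` → result = 14
`y = z * 2 - 8` → y = 4
`z = result + y` → z = 18
`result = z - result` → result = 4
So z = 18

Answer: 18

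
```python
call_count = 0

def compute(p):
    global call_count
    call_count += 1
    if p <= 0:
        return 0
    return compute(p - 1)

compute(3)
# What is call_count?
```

Linear recursion stepping by 1: 4 calls from p=3 down to ≤0.

Answer: 4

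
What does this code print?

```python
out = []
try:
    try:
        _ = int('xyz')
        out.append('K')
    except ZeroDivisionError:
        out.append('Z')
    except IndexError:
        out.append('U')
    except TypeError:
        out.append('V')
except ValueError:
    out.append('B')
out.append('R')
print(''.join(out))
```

Execution trace: 'B' (outer except ValueError) → 'R' (after the try/except). Output: BR

Answer: BR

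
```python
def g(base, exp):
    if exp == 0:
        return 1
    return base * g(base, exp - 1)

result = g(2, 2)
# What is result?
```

g(2, 2) = 2 * 2 = 4

Answer: 4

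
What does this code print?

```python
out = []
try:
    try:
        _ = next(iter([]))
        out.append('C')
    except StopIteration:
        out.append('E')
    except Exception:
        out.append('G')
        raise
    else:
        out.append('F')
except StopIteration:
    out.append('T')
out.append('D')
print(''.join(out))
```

Execution trace: 'E' (except StopIteration) → 'D' (after the try/except). Output: ED

Answer: ED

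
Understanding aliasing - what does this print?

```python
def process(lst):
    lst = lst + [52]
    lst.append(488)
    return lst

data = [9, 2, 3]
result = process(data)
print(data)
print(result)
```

Key concept: rebinding parameter vs mutation.
Step by step:
`data = [9, 2, 3]` → data = [9, 2, 3]
`result = process(data)` → result = [9, 2, 3, 52, 488]
`print(data)` → prints [9, 2, 3]
`print(result)` → prints [9, 2, 3, 52, 488]

Answer:
[9, 2, 3]
[9, 2, 3, 52, 488]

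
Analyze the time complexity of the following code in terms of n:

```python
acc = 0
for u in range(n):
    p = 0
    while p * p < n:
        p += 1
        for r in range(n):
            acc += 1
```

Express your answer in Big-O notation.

Each loop level contributes: n × √n × n. Multiplying the contributions gives O(n^2√n).

Answer: O(n^2√n)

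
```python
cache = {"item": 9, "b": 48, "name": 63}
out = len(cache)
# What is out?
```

Trace:
`cache = {"item": 9, "b": 48, "name": 63}` → cache = {'item': 9, 'b': 48, 'name': 63}
`out = len(cache)` → out = 3
So out = 3

Answer: 3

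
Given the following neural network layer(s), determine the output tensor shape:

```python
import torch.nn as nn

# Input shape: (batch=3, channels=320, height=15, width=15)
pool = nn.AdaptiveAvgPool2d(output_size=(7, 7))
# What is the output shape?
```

Input: (3, 320, 15, 15) -> Output: (3, 320, 7, 7)

Answer: (3, 320, 7, 7)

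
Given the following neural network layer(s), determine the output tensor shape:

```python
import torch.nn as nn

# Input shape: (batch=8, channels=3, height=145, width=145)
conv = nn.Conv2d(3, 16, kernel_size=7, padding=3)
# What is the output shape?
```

Input: (8, 3, 145, 145) -> Output: (8, 16, 145, 145)

Answer: (8, 16, 145, 145)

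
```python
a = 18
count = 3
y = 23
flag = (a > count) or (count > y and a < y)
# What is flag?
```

Trace:
`a = 18` → a = 18
`count = 3` → count = 3
`y = 23` → y = 23
`flag = (a > count) or (count > y and a < y)` → flag = True
So flag = True

Answer: True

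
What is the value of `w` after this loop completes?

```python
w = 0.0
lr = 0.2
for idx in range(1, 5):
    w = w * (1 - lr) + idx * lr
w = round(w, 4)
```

Moving average with lr=0.2
`w` takes the values: 0.0 → 0.2 → 0.56 → 1.048 → 1.6384

Answer: 1.6384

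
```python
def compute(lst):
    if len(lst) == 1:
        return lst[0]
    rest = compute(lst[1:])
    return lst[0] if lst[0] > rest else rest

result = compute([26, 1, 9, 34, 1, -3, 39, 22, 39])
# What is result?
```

Recursive max over [26, 1, 9, 34, 1, -3, 39, 22, 39] = 39

Answer: 39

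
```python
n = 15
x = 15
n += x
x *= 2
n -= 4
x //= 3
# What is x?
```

Trace:
`n = 15` → n = 15
`x = 15` → x = 15
`n += x` → n = 30
`x *= 2` → x = 30
`n -= 4` → n = 26
`x //= 3` → x = 10
So x = 10

Answer: 10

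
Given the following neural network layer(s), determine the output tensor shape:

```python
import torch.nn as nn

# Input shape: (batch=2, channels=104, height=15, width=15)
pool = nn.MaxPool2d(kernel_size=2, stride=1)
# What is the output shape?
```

Input: (2, 104, 15, 15) -> Output: (2, 104, 14, 14)

Answer: (2, 104, 14, 14)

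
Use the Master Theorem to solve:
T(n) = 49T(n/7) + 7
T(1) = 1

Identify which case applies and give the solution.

a=49, b=7, f(n)=7. log_7(49) = 2. Since c=0 < 2, Case 1 applies: T(n) = Θ(n^log_b(a)) = O(n^2).

Answer: O(n^2) - Case 1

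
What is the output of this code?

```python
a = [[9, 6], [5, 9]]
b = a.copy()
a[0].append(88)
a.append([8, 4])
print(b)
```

Key concept: shallow copy with nested lists.
Step by step:
`a = [[9, 6], [5, 9]]` → a = [[9, 6], [5, 9]]
`b = a.copy()` → b = [[9, 6], [5, 9]]
`a[0].append(88)` → a = [[9, 6, 88], [5, 9]]; b = [[9, 6, 88], [5, 9]]
`a.append([8, 4])` → a = [[9, 6, 88], [5, 9], [8, 4]]
`print(b)` → prints [[9, 6, 88], [5, 9]]

Answer: [[9, 6, 88], [5, 9]]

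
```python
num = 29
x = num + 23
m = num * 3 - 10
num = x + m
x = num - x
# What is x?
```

Trace:
`num = 29` → num = 29
`x = num + 23` → x = 52
`m = num * 3 - 10` → m = 77
`num = x + m` → num = 129
`x = num - x` → x = 77
So x = 77

Answer: 77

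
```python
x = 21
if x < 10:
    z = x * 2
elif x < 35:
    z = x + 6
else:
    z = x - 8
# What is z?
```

Trace:
`x = 21` → x = 21
`if x < 10: ...` → x < 10 is False, x < 35 is True → z = 27
So z = 27

Answer: 27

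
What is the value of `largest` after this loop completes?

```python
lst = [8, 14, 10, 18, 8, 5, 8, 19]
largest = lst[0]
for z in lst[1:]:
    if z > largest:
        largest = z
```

Maximum of [8, 14, 10, 18, 8, 5, 8, 19]
`largest` takes the values: 8 → 14 → 18 → 19

Answer: 19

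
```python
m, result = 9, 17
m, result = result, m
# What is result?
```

Trace:
`m, result = 9, 17` → m = 9; result = 17
`m, result = result, m` → m = 17; result = 9
So result = 9

Answer: 9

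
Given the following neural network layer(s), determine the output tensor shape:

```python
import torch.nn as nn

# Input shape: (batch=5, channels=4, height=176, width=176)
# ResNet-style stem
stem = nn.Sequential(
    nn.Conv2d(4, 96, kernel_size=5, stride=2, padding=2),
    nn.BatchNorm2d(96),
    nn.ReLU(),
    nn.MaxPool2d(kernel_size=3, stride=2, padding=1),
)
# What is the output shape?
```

Input: (5, 4, 176, 176) -> after Conv2d 5x5 stride=2: (5, 96, 88, 88) -> Output: (5, 96, 44, 44)

Answer: (5, 96, 44, 44)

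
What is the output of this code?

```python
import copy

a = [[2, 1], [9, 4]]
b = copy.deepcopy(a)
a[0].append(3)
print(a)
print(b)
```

Key concept: deep copy is fully independent.
Step by step:
`a = [[2, 1], [9, 4]]` → a = [[2, 1], [9, 4]]
`b = copy.deepcopy(a)` → b = [[2, 1], [9, 4]]
`a[0].append(3)` → a = [[2, 1, 3], [9, 4]]
`print(a)` → prints [[2, 1, 3], [9, 4]]
`print(b)` → prints [[2, 1], [9, 4]]

Answer:
[[2, 1, 3], [9, 4]]
[[2, 1], [9, 4]]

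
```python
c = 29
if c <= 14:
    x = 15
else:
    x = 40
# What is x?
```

Trace:
`c = 29` → c = 29
`if c <= 14: ...` → c <= 14 is False, take else branch → x = 40
So x = 40

Answer: 40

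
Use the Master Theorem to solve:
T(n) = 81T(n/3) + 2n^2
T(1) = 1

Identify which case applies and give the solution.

a=81, b=3, f(n)=2n^2. log_3(81) = 4. Since c=2 < 4, Case 1 applies: T(n) = Θ(n^log_b(a)) = O(n^4).

Answer: O(n^4) - Case 1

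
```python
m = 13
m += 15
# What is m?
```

Trace:
`m = 13` → m = 13
`m += 15` → m = 28
So m = 28

Answer: 28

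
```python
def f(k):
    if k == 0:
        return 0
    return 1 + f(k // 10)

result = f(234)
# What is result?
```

Count of digits of 234: 3

Answer: 3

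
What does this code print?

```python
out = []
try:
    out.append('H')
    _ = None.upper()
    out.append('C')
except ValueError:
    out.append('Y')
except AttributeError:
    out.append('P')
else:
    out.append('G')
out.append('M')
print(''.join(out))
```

Execution trace: 'H' (try body) → 'P' (except AttributeError) → 'M' (after the try/except). Output: HPM

Answer: HPM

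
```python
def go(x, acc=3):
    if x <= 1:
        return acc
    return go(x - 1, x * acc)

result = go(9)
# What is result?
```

Accumulator trace (n, acc): (9, 3) -> (8, 27) -> (7, 216) -> (6, 1512) -> (5, 9072) -> (4, 45360) -> (3, 181440) -> (2, 544320) -> (1, 1088640) -> return 1088640

Answer: 1088640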